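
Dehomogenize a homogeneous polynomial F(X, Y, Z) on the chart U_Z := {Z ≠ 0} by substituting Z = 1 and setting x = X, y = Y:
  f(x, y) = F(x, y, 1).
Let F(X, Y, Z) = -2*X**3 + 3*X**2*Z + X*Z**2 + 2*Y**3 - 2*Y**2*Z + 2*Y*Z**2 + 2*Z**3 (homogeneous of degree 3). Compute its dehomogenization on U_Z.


f(x, y) = -2*x**3 + 3*x**2 + x + 2*y**3 - 2*y**2 + 2*y + 2

On U_Z we set Z = 1. Each monomial c·X^i·Y^j·Z^k in F becomes c·x^i·y^j·1^k = c·x^i·y^j.
Substituting Z = 1: F(X, Y, 1) = -2*x**3 + 3*x**2 + x + 2*y**3 - 2*y**2 + 2*y + 2.
Note: deg(f) ≤ deg(F) = 3; strict inequality happens when F is divisible by Z (lost terms).


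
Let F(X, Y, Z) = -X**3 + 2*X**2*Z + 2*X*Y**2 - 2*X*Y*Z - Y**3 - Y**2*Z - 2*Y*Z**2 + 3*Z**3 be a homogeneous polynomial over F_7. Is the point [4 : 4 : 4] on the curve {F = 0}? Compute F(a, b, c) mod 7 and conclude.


F(4,4,4) ≡ 0 (mod 7); P is on the curve.

Evaluate F(4, 4, 4) term-by-term (mod 7).
  -X**3 ↦ -1·64·1·1 = -64
  2*X**2*Z ↦ 2·16·1·4 = 128
  2*X*Y**2 ↦ 2·4·16·1 = 128
  -2*X*Y*Z ↦ -2·4·4·4 = -128
  -Y**3 ↦ -1·1·64·1 = -64
  -Y**2*Z ↦ -1·1·16·4 = -64
  -2*Y*Z**2 ↦ -2·1·4·16 = -128
  3*Z**3 ↦ 3·1·1·64 = 192
Sum: F(4, 4, 4) = (-64) + (128) + (128) + (-128) + (-64) + (-64) + (-128) + (192) = 0.
Reducing mod 7: 0 ≡ 0 (mod 7).
Since F(a, b, c) ≡ 0 (mod 7), P lies on the curve.


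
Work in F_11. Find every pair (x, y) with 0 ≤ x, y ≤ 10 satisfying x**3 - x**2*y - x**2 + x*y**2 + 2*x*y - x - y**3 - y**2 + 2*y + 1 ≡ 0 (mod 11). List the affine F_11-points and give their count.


Affine F_11-points: {(1, 0), (1, 5), (1, 6), (2, 6), (2, 8), (2, 9), (4, 6), (4, 9), (4, 10), (5, 3), (5, 4), (5, 8), (6, 2), (6, 7), (8, 10), (10, 0), (10, 10)}; count = 17.

For each of the 121 pairs (x, y) ∈ F_11², evaluate f(x, y) mod 11. Record the zeros.
  x = 0: [0↦1, 1↦1, 2↦4, 3↦4, 4↦6, 5↦4, 6↦3, 7↦8, 8↦2, 9↦1, 10↦10]  zeros at y ∈ ∅
  x = 1: [0↦0, 1↦2, 2↦9, 3↦4, 4↦3, 5↦0, 6↦0, 7↦8, 8↦7, 9↦2, 10↦9]  zeros at y ∈ {0, 5, 6}
  x = 2: [0↦3, 1↦5, 2↦3, 3↦2, 4↦7, 5↦1, 6↦0, 7↦9, 8↦0, 9↦0, 10↦3]  zeros at y ∈ {6, 8, 9}
  x = 3: [0↦5, 1↦5, 2↦3, 3↦4, 4↦2, 5↦2, 6↦9, 7↦6, 8↦9, 9↦1, 10↦9]  zeros at y ∈ ∅
  x = 4: [0↦1, 1↦8, 2↦4, 3↦5, 4↦5, 5↦9, 6↦0, 7↦5, 8↦7, 9↦0, 10↦0]  zeros at y ∈ {6, 9, 10}
  x = 5: [0↦8, 1↦9, 2↦1, 3↦0, 4↦0, 5↦6, 6↦1, 7↦1, 8↦0, 9↦3, 10↦4]  zeros at y ∈ {3, 4, 8}
  x = 6: [0↦10, 1↦3, 2↦0, 3↦6, 4↦4, 5↦10, 6↦7, 7↦0, 8↦5, 9↦5, 10↦5]  zeros at y ∈ {2, 7}
  x = 7: [0↦2, 1↦7, 2↦7, 3↦7, 4↦1, 5↦5, 6↦2, 7↦8, 8↦6, 9↦1, 10↦9]  zeros at y ∈ ∅
  x = 8: [0↦1, 1↦5, 2↦6, 3↦9, 4↦8, 5↦8, 6↦3, 7↦9, 8↦9, 9↦8, 10↦0]  zeros at y ∈ {10}
  x = 9: [0↦2, 1↦3, 2↦3, 3↦7, 4↦9, 5↦3, 6↦5, 7↦9, 8↦9, 9↦10, 10↦6]  zeros at y ∈ ∅
  x = 10: [0↦0, 1↦7, 2↦4, 3↦7, 4↦10, 5↦7, 6↦3, 7↦3, 8↦1, 9↦2, 10↦0]  zeros at y ∈ {0, 10}
Collecting zeros: affine points = {(1, 0), (1, 5), (1, 6), (2, 6), (2, 8), (2, 9), (4, 6), (4, 9), (4, 10), (5, 3), (5, 4), (5, 8), (6, 2), (6, 7), (8, 10), (10, 0), (10, 10)}.
Total count |C(F_11)_aff| = 17.


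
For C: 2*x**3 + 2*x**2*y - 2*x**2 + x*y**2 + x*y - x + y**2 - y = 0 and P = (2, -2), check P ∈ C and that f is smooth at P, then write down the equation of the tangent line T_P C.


Tangent line at P: x - 3*y - 8 = 0.

Step 1: f(2, -2) = 0, so P lies on C.
Step 2: partial derivatives
  f_x(x, y) = 6*x**2 + 4*x*y - 4*x + y**2 + y - 1, f_y(x, y) = 2*x**2 + 2*x*y + x + 2*y - 1.
  f_x(P) = 1, f_y(P) = -3 (gradient nonzero, so P is smooth).
Step 3: tangent line at P: 1·(x − 2) + -3·(y − -2) = 0.
Expanding: x - 3*y - 8 = 0.


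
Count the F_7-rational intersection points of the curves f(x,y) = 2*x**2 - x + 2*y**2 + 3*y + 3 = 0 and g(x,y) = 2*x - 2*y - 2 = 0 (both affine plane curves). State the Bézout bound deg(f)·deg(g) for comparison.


Common zeros: {(2, 1)}; count = 1; Bézout bound = 2.

deg(f) = 2, deg(g) = 1, so Bézout bound = 2.
Scan x ∈ F_7. For each x, list the y ∈ F_7 with f(x, y) ≡ 0 and those with g(x, y) ≡ 0 (mod 7); the common zeros in that column are the intersection.
  x = 0: f ≡ 0 at y ∈ ∅; g ≡ 0 at y ∈ {6}; common: ∅.
  x = 1: f ≡ 0 at y ∈ ∅; g ≡ 0 at y ∈ {0}; common: ∅.
  x = 2: f ≡ 0 at y ∈ {1}; g ≡ 0 at y ∈ {1}; common: {1}.
  x = 3: f ≡ 0 at y ∈ ∅; g ≡ 0 at y ∈ {2}; common: ∅.
  x = 4: f ≡ 0 at y ∈ ∅; g ≡ 0 at y ∈ {3}; common: ∅.
  x = 5: f ≡ 0 at y ∈ ∅; g ≡ 0 at y ∈ {4}; common: ∅.
  x = 6: f ≡ 0 at y ∈ ∅; g ≡ 0 at y ∈ {5}; common: ∅.
Collecting: common zeros = {(2, 1)}, so the count is 1.
Comparison with the Bézout bound: 1 ≤ 2 = deg(f)·deg(g), as expected for curves with no common component (the affine F_7-count falls short of the bound because intersections may lie at infinity, over extension fields, or carry multiplicity).


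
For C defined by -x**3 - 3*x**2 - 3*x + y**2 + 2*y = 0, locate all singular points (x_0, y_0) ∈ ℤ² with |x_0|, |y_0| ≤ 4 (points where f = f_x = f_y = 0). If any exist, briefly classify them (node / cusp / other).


Singular points: {(-1, -1)}; classification: cusp.

Compute partial derivatives:
  f_x = -3*x**2 - 6*x - 3.
  f_y = 2*y + 2.
Scan x_0 ∈ {−4, ..., 4}. For each x_0, f_y(x_0, y) is a polynomial in y; find its integer roots y ∈ {−4, ..., 4}, then test f_x and f at those candidates.
  x = -4: f_y(-4, y) = 2*y + 2; vanishes at y ∈ {-1}. (-4, -1): f_x = -27 ≠ 0.
  x = -3: f_y(-3, y) = 2*y + 2; vanishes at y ∈ {-1}. (-3, -1): f_x = -12 ≠ 0.
  x = -2: f_y(-2, y) = 2*y + 2; vanishes at y ∈ {-1}. (-2, -1): f_x = -3 ≠ 0.
  x = -1: f_y(-1, y) = 2*y + 2; vanishes at y ∈ {-1}. (-1, -1): f_x = 0, f = 0 — SINGULAR.
  x = 0: f_y(0, y) = 2*y + 2; vanishes at y ∈ {-1}. (0, -1): f_x = -3 ≠ 0.
  x = 1: f_y(1, y) = 2*y + 2; vanishes at y ∈ {-1}. (1, -1): f_x = -12 ≠ 0.
  x = 2: f_y(2, y) = 2*y + 2; vanishes at y ∈ {-1}. (2, -1): f_x = -27 ≠ 0.
  x = 3: f_y(3, y) = 2*y + 2; vanishes at y ∈ {-1}. (3, -1): f_x = -48 ≠ 0.
  x = 4: f_y(4, y) = 2*y + 2; vanishes at y ∈ {-1}. (4, -1): f_x = -75 ≠ 0.
Only singular point on the grid: (-1, -1).
Classify: substitute x = -1 + u, y = -1 + v and expand: f = -u**3 + v**2.
No constant or linear terms (consistent with a singular point). Quadratic part: v**2. Cubic part: -u**3.
The quadratic part v**2 is a perfect square, so there is a single (double) tangent line v = 0, i.e. y = -1. Restricting the cubic part to that line (v = 0) leaves -u**3 ≠ 0, so f is not divisible by v and the branch is v² ≈ u**3 to lowest order — this is a cusp.
Classification: cusp.


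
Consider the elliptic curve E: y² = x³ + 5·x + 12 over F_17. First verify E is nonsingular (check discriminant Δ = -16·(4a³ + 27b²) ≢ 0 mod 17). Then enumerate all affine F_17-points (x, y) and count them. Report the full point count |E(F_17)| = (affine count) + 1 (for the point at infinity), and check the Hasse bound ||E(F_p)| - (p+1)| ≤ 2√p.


Affine points = {(1, 1), (1, 16), (2, 8), (2, 9), (5, 3), (5, 14), (7, 4), (7, 13), (9, 2), (9, 15), (10, 5), (10, 12), (11, 2), (11, 15), (12, 7), (12, 10), (13, 8), (13, 9), (14, 2), (14, 15)}; affine count = 20; |E(F_17)| = 21.

Discriminant check: Δ ∝ 4a³ + 27b² = 4·5³ + 27·12² = 4·125 + 27·144 ≡ 2 (mod 17). Nonzero ⇒ E is nonsingular.
For each x ∈ F_17, compute rhs = x³ + 5·x + 12 mod 17, then count y ∈ F_17 with y² ≡ rhs.
  x = 0: rhs = 12, matching y values: none (0 points).
  x = 1: rhs = 1, matching y values: 1, 16 (2 points).
  x = 2: rhs = 13, matching y values: 8, 9 (2 points).
  x = 3: rhs = 3, matching y values: none (0 points).
  x = 4: rhs = 11, matching y values: none (0 points).
  x = 5: rhs = 9, matching y values: 3, 14 (2 points).
  x = 6: rhs = 3, matching y values: none (0 points).
  x = 7: rhs = 16, matching y values: 4, 13 (2 points).
  x = 8: rhs = 3, matching y values: none (0 points).
  x = 9: rhs = 4, matching y values: 2, 15 (2 points).
  x = 10: rhs = 8, matching y values: 5, 12 (2 points).
  x = 11: rhs = 4, matching y values: 2, 15 (2 points).
  x = 12: rhs = 15, matching y values: 7, 10 (2 points).
  x = 13: rhs = 13, matching y values: 8, 9 (2 points).
  x = 14: rhs = 4, matching y values: 2, 15 (2 points).
  x = 15: rhs = 11, matching y values: none (0 points).
  x = 16: rhs = 6, matching y values: none (0 points).
Total affine count: 20.
Full point count |E(F_17)| = 20 + 1 = 21.
Hasse bound: |21 − (17+1)| = |3| = 3 ≤ 2√17 ≈ 8.2462 ✓.


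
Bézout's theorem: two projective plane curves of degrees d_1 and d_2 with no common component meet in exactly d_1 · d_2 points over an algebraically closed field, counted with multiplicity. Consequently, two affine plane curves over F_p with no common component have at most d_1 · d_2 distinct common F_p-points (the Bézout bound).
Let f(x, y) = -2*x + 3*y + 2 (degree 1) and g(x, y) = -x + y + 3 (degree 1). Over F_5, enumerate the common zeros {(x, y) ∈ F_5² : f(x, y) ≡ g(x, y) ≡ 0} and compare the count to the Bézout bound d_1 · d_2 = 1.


Common zeros: {(2, 4)}; count = 1; Bézout bound = 1.

deg(f) = 1, deg(g) = 1, so Bézout bound = 1.
Scan x ∈ F_5. For each x, list the y ∈ F_5 with f(x, y) ≡ 0 and those with g(x, y) ≡ 0 (mod 5); the common zeros in that column are the intersection.
  x = 0: f ≡ 0 at y ∈ {1}; g ≡ 0 at y ∈ {2}; common: ∅.
  x = 1: f ≡ 0 at y ∈ {0}; g ≡ 0 at y ∈ {3}; common: ∅.
  x = 2: f ≡ 0 at y ∈ {4}; g ≡ 0 at y ∈ {4}; common: {4}.
  x = 3: f ≡ 0 at y ∈ {3}; g ≡ 0 at y ∈ {0}; common: ∅.
  x = 4: f ≡ 0 at y ∈ {2}; g ≡ 0 at y ∈ {1}; common: ∅.
Collecting: common zeros = {(2, 4)}, so the count is 1.
Comparison with the Bézout bound: 1 ≤ 1 = deg(f)·deg(g), as expected for curves with no common component (the bound is attained).


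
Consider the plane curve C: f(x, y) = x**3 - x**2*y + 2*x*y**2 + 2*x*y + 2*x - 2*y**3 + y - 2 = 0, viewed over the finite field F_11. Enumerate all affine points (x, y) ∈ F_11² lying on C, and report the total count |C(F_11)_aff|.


Affine F_11-points: {(2, 7), (3, 1), (4, 9), (5, 8), (6, 4), (6, 6), (6, 7), (7, 9), (9, 9), (10, 1), (10, 2), (10, 7)}; count = 12.

For each of the 121 pairs (x, y) ∈ F_11², evaluate f(x, y) mod 11. Record the zeros.
  x = 0: [0↦9, 1↦8, 2↦6, 3↦2, 4↦6, 5↦6, 6↦1, 7↦1, 8↦5, 9↦1, 10↦10]  zeros at y ∈ ∅
  x = 1: [0↦1, 1↦3, 2↦8, 3↦4, 4↦1, 5↦9, 6↦5, 7↦10, 8↦1, 9↦10, 10↦3]  zeros at y ∈ ∅
  x = 2: [0↦10, 1↦2, 2↦1, 3↦6, 4↦5, 5↦8, 6↦3, 7↦0, 8↦9, 9↦7, 10↦4]  zeros at y ∈ {7}
  x = 3: [0↦9, 1↦0, 2↦2, 3↦3, 4↦2, 5↦9, 6↦1, 7↦10, 8↦2, 9↦9, 10↦8]  zeros at y ∈ {1}
  x = 4: [0↦4, 1↦3, 2↦6, 3↦1, 4↦9, 5↦7, 6↦5, 7↦2, 8↦8, 9↦0, 10↦10]  zeros at y ∈ {9}
  x = 5: [0↦1, 1↦6, 2↦8, 3↦6, 4↦10, 5↦8, 6↦10, 7↦4, 8↦0, 9↦8, 10↦5]  zeros at y ∈ {8}
  x = 6: [0↦6, 1↦4, 2↦3, 3↦2, 4↦0, 5↦7, 6↦0, 7↦0, 8↦6, 9↦6, 10↦10]  zeros at y ∈ {4, 6, 7}
  x = 7: [0↦3, 1↦3, 2↦8, 3↦6, 4↦7, 5↦10, 6↦3, 7↦7, 8↦10, 9↦0, 10↦9]  zeros at y ∈ {9}
  x = 8: [0↦9, 1↦9, 2↦7, 3↦2, 4↦4, 5↦1, 6↦3, 7↦9, 8↦7, 9↦7, 10↦8]  zeros at y ∈ ∅
  x = 9: [0↦8, 1↦6, 2↦6, 3↦7, 4↦8, 5↦8, 6↦6, 7↦1, 8↦3, 9↦0, 10↦2]  zeros at y ∈ {9}
  x = 10: [0↦6, 1↦0, 2↦0, 3↦5, 4↦3, 5↦4, 6↦7, 7↦0, 8↦4, 9↦7, 10↦8]  zeros at y ∈ {1, 2, 7}
Collecting zeros: affine points = {(2, 7), (3, 1), (4, 9), (5, 8), (6, 4), (6, 6), (6, 7), (7, 9), (9, 9), (10, 1), (10, 2), (10, 7)}.
Total count |C(F_11)_aff| = 12.


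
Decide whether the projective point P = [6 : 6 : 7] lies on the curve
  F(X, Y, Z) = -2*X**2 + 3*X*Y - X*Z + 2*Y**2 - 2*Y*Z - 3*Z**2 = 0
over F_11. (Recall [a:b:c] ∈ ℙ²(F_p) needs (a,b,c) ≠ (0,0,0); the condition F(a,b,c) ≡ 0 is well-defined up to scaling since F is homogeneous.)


F(6,6,7) ≡ 0 (mod 11); P is on the curve.

Evaluate F(6, 6, 7) term-by-term (mod 11).
  -2*X**2 ↦ -2·36·1·1 = -72
  3*X*Y ↦ 3·6·6·1 = 108
  -X*Z ↦ -1·6·1·7 = -42
  2*Y**2 ↦ 2·1·36·1 = 72
  -2*Y*Z ↦ -2·1·6·7 = -84
  -3*Z**2 ↦ -3·1·1·49 = -147
Sum: F(6, 6, 7) = (-72) + (108) + (-42) + (72) + (-84) + (-147) = -165.
Reducing mod 11: -165 ≡ 0 (mod 11).
Since F(a, b, c) ≡ 0 (mod 11), P lies on the curve.


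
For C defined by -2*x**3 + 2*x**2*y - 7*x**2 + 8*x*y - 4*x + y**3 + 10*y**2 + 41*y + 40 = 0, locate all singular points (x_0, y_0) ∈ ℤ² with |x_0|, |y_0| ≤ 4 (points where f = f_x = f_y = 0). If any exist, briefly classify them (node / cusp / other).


Singular points: {(-2, -3)}; classification: node.

Compute partial derivatives:
  f_x = -6*x**2 + 4*x*y - 14*x + 8*y - 4.
  f_y = 2*x**2 + 8*x + 3*y**2 + 20*y + 41.
Scan x_0 ∈ {−4, ..., 4}. For each x_0, f_y(x_0, y) is a polynomial in y; find its integer roots y ∈ {−4, ..., 4}, then test f_x and f at those candidates.
  x = -4: f_y(-4, y) = 3*y**2 + 20*y + 41; no integer root y with |y| ≤ 4.
  x = -3: f_y(-3, y) = 3*y**2 + 20*y + 35; no integer root y with |y| ≤ 4.
  x = -2: f_y(-2, y) = 3*y**2 + 20*y + 33; vanishes at y ∈ {-3}. (-2, -3): f_x = 0, f = 0 — SINGULAR.
  x = -1: f_y(-1, y) = 3*y**2 + 20*y + 35; no integer root y with |y| ≤ 4.
  x = 0: f_y(0, y) = 3*y**2 + 20*y + 41; no integer root y with |y| ≤ 4.
  x = 1: f_y(1, y) = 3*y**2 + 20*y + 51; no integer root y with |y| ≤ 4.
  x = 2: f_y(2, y) = 3*y**2 + 20*y + 65; no integer root y with |y| ≤ 4.
  x = 3: f_y(3, y) = 3*y**2 + 20*y + 83; no integer root y with |y| ≤ 4.
  x = 4: f_y(4, y) = 3*y**2 + 20*y + 105; no integer root y with |y| ≤ 4.
Only singular point on the grid: (-2, -3).
Classify: substitute x = -2 + u, y = -3 + v and expand: f = -2*u**3 + 2*u**2*v - u**2 + v**3 + v**2.
No constant or linear terms (consistent with a singular point). Quadratic part: -u**2 + v**2. Cubic part: -2*u**3 + 2*u**2*v + v**3.
The quadratic part v**2 - u**2 = (v − u)(v + u) splits into two distinct linear factors, so there are two distinct tangent lines y − -3 = ±(x − -2) — this is a node (ordinary double point).
Classification: node.


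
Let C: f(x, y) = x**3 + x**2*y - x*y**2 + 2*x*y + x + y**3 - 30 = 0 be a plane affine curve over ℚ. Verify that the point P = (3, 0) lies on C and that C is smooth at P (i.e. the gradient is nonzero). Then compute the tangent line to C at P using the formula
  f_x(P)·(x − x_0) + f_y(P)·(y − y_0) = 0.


Tangent line at P: 28*x + 15*y - 84 = 0.

Step 1: f(3, 0) = 0, so P lies on C.
Step 2: partial derivatives
  f_x(x, y) = 3*x**2 + 2*x*y - y**2 + 2*y + 1, f_y(x, y) = x**2 - 2*x*y + 2*x + 3*y**2.
  f_x(P) = 28, f_y(P) = 15 (gradient nonzero, so P is smooth).
Step 3: tangent line at P: 28·(x − 3) + 15·(y − 0) = 0.
Expanding: 28*x + 15*y - 84 = 0.


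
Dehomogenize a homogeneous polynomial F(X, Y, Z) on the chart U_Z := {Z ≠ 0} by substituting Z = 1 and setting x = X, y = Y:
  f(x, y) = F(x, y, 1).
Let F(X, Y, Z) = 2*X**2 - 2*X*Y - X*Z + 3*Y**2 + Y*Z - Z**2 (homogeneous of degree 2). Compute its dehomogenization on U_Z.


f(x, y) = 2*x**2 - 2*x*y - x + 3*y**2 + y - 1

On U_Z we set Z = 1. Each monomial c·X^i·Y^j·Z^k in F becomes c·x^i·y^j·1^k = c·x^i·y^j.
Substituting Z = 1: F(X, Y, 1) = 2*x**2 - 2*x*y - x + 3*y**2 + y - 1.
Note: deg(f) ≤ deg(F) = 2; strict inequality happens when F is divisible by Z (lost terms).


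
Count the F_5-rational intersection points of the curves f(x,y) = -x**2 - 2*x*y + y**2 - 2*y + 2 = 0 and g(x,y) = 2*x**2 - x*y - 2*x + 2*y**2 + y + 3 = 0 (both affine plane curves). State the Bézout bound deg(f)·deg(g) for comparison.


Common zeros: {(2, 4)}; count = 1; Bézout bound = 4.

deg(f) = 2, deg(g) = 2, so Bézout bound = 4.
Scan x ∈ F_5. For each x, list the y ∈ F_5 with f(x, y) ≡ 0 and those with g(x, y) ≡ 0 (mod 5); the common zeros in that column are the intersection.
  x = 0: f ≡ 0 at y ∈ {3, 4}; g ≡ 0 at y ∈ ∅; common: ∅.
  x = 1: f ≡ 0 at y ∈ ∅; g ≡ 0 at y ∈ {1, 4}; common: ∅.
  x = 2: f ≡ 0 at y ∈ {2, 4}; g ≡ 0 at y ∈ {4}; common: {4}.
  x = 3: f ≡ 0 at y ∈ ∅; g ≡ 0 at y ∈ {0, 1}; common: ∅.
  x = 4: f ≡ 0 at y ∈ {2, 3}; g ≡ 0 at y ∈ ∅; common: ∅.
Collecting: common zeros = {(2, 4)}, so the count is 1.
Comparison with the Bézout bound: 1 ≤ 4 = deg(f)·deg(g), as expected for curves with no common component (the affine F_5-count falls short of the bound because intersections may lie at infinity, over extension fields, or carry multiplicity).


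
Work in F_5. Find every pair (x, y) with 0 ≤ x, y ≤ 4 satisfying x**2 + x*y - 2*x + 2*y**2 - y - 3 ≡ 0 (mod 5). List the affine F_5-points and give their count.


Affine F_5-points: {(0, 4), (2, 1), (3, 0), (3, 4), (4, 0), (4, 1)}; count = 6.

For each of the 25 pairs (x, y) ∈ F_5², evaluate f(x, y) mod 5. Record the zeros.
  x = 0: [0↦2, 1↦3, 2↦3, 3↦2, 4↦0]  zeros at y ∈ {4}
  x = 1: [0↦1, 1↦3, 2↦4, 3↦4, 4↦3]  zeros at y ∈ ∅
  x = 2: [0↦2, 1↦0, 2↦2, 3↦3, 4↦3]  zeros at y ∈ {1}
  x = 3: [0↦0, 1↦4, 2↦2, 3↦4, 4↦0]  zeros at y ∈ {0, 4}
  x = 4: [0↦0, 1↦0, 2↦4, 3↦2, 4↦4]  zeros at y ∈ {0, 1}
Collecting zeros: affine points = {(0, 4), (2, 1), (3, 0), (3, 4), (4, 0), (4, 1)}.
Total count |C(F_5)_aff| = 6.


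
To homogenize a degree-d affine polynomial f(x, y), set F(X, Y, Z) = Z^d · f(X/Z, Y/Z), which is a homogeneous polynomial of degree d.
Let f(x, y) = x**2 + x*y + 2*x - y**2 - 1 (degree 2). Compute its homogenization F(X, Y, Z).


F(X, Y, Z) = X**2 + X*Y + 2*X*Z - Y**2 - Z**2

deg(f) = 2.
Substitute x = X/Z, y = Y/Z into f, then multiply by Z^2.
  monomial 1·x^2·y^0 ↦ 1·X^2·Y^0·Z^0.
  monomial 1·x^1·y^1 ↦ 1·X^1·Y^1·Z^0.
  monomial 2·x^1·y^0 ↦ 2·X^1·Y^0·Z^1.
  monomial -1·x^0·y^2 ↦ -1·X^0·Y^2·Z^0.
  monomial -1·x^0·y^0 ↦ -1·X^0·Y^0·Z^2.
Collecting: F(X, Y, Z) = X**2 + X*Y + 2*X*Z - Y**2 - Z**2.


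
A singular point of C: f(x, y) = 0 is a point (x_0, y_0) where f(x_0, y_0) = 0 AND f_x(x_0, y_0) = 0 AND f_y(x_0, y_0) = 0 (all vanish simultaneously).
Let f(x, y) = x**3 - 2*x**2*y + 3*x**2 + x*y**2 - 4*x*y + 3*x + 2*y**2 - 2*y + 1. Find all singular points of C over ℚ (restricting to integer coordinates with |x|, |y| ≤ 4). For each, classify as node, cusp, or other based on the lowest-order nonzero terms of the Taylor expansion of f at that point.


Singular points: {(-1, 0)}; classification: cusp.

Compute partial derivatives:
  f_x = 3*x**2 - 4*x*y + 6*x + y**2 - 4*y + 3.
  f_y = -2*x**2 + 2*x*y - 4*x + 4*y - 2.
Scan x_0 ∈ {−4, ..., 4}. For each x_0, f_y(x_0, y) is a polynomial in y; find its integer roots y ∈ {−4, ..., 4}, then test f_x and f at those candidates.
  x = -4: f_y(-4, y) = -4*y - 18; no integer root y with |y| ≤ 4.
  x = -3: f_y(-3, y) = -2*y - 8; vanishes at y ∈ {-4}. (-3, -4): f_x = -4 ≠ 0.
  x = -2: f_y(-2, y) = -2; no integer root y with |y| ≤ 4.
  x = -1: f_y(-1, y) = 2*y; vanishes at y ∈ {0}. (-1, 0): f_x = 0, f = 0 — SINGULAR.
  x = 0: f_y(0, y) = 4*y - 2; no integer root y with |y| ≤ 4.
  x = 1: f_y(1, y) = 6*y - 8; no integer root y with |y| ≤ 4.
  x = 2: f_y(2, y) = 8*y - 18; no integer root y with |y| ≤ 4.
  x = 3: f_y(3, y) = 10*y - 32; no integer root y with |y| ≤ 4.
  x = 4: f_y(4, y) = 12*y - 50; no integer root y with |y| ≤ 4.
Only singular point on the grid: (-1, 0).
Classify: substitute x = -1 + u, y = 0 + v and expand: f = u**3 - 2*u**2*v + u*v**2 + v**2.
No constant or linear terms (consistent with a singular point). Quadratic part: v**2. Cubic part: u**3 - 2*u**2*v + u*v**2.
The quadratic part v**2 is a perfect square, so there is a single (double) tangent line v = 0, i.e. y = 0. Restricting the cubic part to that line (v = 0) leaves u**3 ≠ 0, so f is not divisible by v and the branch is v² ≈ -u**3 to lowest order — this is a cusp.
Classification: cusp.


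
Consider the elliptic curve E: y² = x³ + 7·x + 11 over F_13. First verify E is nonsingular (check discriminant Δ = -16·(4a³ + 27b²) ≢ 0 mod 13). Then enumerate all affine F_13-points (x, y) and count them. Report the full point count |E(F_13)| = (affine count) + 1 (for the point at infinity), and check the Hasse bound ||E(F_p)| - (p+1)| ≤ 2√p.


Affine points = {(4, 5), (4, 8), (6, 3), (6, 10), (7, 0), (9, 6), (9, 7), (12, 4), (12, 9)}; affine count = 9; |E(F_13)| = 10.

Discriminant check: Δ ∝ 4a³ + 27b² = 4·7³ + 27·11² = 4·343 + 27·121 ≡ 11 (mod 13). Nonzero ⇒ E is nonsingular.
For each x ∈ F_13, compute rhs = x³ + 7·x + 11 mod 13, then count y ∈ F_13 with y² ≡ rhs.
  x = 0: rhs = 11, matching y values: none (0 points).
  x = 1: rhs = 6, matching y values: none (0 points).
  x = 2: rhs = 7, matching y values: none (0 points).
  x = 3: rhs = 7, matching y values: none (0 points).
  x = 4: rhs = 12, matching y values: 5, 8 (2 points).
  x = 5: rhs = 2, matching y values: none (0 points).
  x = 6: rhs = 9, matching y values: 3, 10 (2 points).
  x = 7: rhs = 0, matching y values: 0 (1 points).
  x = 8: rhs = 7, matching y values: none (0 points).
  x = 9: rhs = 10, matching y values: 6, 7 (2 points).
  x = 10: rhs = 2, matching y values: none (0 points).
  x = 11: rhs = 2, matching y values: none (0 points).
  x = 12: rhs = 3, matching y values: 4, 9 (2 points).
Total affine count: 9.
Full point count |E(F_13)| = 9 + 1 = 10.
Hasse bound: |10 − (13+1)| = |-4| = 4 ≤ 2√13 ≈ 7.2111 ✓.


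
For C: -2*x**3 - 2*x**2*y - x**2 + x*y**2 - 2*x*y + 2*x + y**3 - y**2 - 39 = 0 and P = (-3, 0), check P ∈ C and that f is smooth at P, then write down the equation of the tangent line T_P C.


Tangent line at P: -46*x - 12*y - 138 = 0.

Step 1: f(-3, 0) = 0, so P lies on C.
Step 2: partial derivatives
  f_x(x, y) = -6*x**2 - 4*x*y - 2*x + y**2 - 2*y + 2, f_y(x, y) = -2*x**2 + 2*x*y - 2*x + 3*y**2 - 2*y.
  f_x(P) = -46, f_y(P) = -12 (gradient nonzero, so P is smooth).
Step 3: tangent line at P: -46·(x − -3) + -12·(y − 0) = 0.
Expanding: -46*x - 12*y - 138 = 0.


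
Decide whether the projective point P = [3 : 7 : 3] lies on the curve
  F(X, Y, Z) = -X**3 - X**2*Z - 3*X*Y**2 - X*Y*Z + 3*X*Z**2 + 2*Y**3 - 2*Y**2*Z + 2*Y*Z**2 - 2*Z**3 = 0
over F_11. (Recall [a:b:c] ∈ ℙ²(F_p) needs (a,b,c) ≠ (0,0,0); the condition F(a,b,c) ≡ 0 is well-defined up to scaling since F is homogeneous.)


F(3,7,3) ≡ 9 (mod 11); P is NOT on the curve.

Evaluate F(3, 7, 3) term-by-term (mod 11).
  -X**3 ↦ -1·27·1·1 = -27
  -X**2*Z ↦ -1·9·1·3 = -27
  -3*X*Y**2 ↦ -3·3·49·1 = -441
  -X*Y*Z ↦ -1·3·7·3 = -63
  3*X*Z**2 ↦ 3·3·1·9 = 81
  2*Y**3 ↦ 2·1·343·1 = 686
  -2*Y**2*Z ↦ -2·1·49·3 = -294
  2*Y*Z**2 ↦ 2·1·7·9 = 126
  -2*Z**3 ↦ -2·1·1·27 = -54
Sum: F(3, 7, 3) = (-27) + (-27) + (-441) + (-63) + (81) + (686) + (-294) + (126) + (-54) = -13.
Reducing mod 11: -13 ≡ 9 (mod 11).
Since F(a, b, c) ≡ 9 ≠ 0 (mod 11), P does NOT lie on the curve.


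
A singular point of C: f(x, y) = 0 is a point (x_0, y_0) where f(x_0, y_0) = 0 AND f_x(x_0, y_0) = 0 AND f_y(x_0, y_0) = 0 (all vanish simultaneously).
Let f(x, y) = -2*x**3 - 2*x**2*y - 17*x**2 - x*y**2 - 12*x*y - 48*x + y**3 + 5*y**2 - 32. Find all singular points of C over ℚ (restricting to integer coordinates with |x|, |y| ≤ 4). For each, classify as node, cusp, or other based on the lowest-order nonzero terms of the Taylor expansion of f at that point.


Singular points: {(-2, -2)}; classification: node.

Compute partial derivatives:
  f_x = -6*x**2 - 4*x*y - 34*x - y**2 - 12*y - 48.
  f_y = -2*x**2 - 2*x*y - 12*x + 3*y**2 + 10*y.
Scan x_0 ∈ {−4, ..., 4}. For each x_0, f_y(x_0, y) is a polynomial in y; find its integer roots y ∈ {−4, ..., 4}, then test f_x and f at those candidates.
  x = -4: f_y(-4, y) = 3*y**2 + 18*y + 16; no integer root y with |y| ≤ 4.
  x = -3: f_y(-3, y) = 3*y**2 + 16*y + 18; no integer root y with |y| ≤ 4.
  x = -2: f_y(-2, y) = 3*y**2 + 14*y + 16; vanishes at y ∈ {-2}. (-2, -2): f_x = 0, f = 0 — SINGULAR.
  x = -1: f_y(-1, y) = 3*y**2 + 12*y + 10; no integer root y with |y| ≤ 4.
  x = 0: f_y(0, y) = 3*y**2 + 10*y; vanishes at y ∈ {0}. (0, 0): f_x = -48 ≠ 0.
  x = 1: f_y(1, y) = 3*y**2 + 8*y - 14; no integer root y with |y| ≤ 4.
  x = 2: f_y(2, y) = 3*y**2 + 6*y - 32; no integer root y with |y| ≤ 4.
  x = 3: f_y(3, y) = 3*y**2 + 4*y - 54; no integer root y with |y| ≤ 4.
  x = 4: f_y(4, y) = 3*y**2 + 2*y - 80; no integer root y with |y| ≤ 4.
Only singular point on the grid: (-2, -2).
Classify: substitute x = -2 + u, y = -2 + v and expand: f = -2*u**3 - 2*u**2*v - u**2 - u*v**2 + v**3 + v**2.
No constant or linear terms (consistent with a singular point). Quadratic part: -u**2 + v**2. Cubic part: -2*u**3 - 2*u**2*v - u*v**2 + v**3.
The quadratic part v**2 - u**2 = (v − u)(v + u) splits into two distinct linear factors, so there are two distinct tangent lines y − -2 = ±(x − -2) — this is a node (ordinary double point).
Classification: node.


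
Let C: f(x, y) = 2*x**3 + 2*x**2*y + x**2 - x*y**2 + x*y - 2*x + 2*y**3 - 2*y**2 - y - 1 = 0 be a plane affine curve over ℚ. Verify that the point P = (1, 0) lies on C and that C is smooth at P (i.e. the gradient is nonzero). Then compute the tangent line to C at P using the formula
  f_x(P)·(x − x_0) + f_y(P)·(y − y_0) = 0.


Tangent line at P: 6*x + 2*y - 6 = 0.

Step 1: f(1, 0) = 0, so P lies on C.
Step 2: partial derivatives
  f_x(x, y) = 6*x**2 + 4*x*y + 2*x - y**2 + y - 2, f_y(x, y) = 2*x**2 - 2*x*y + x + 6*y**2 - 4*y - 1.
  f_x(P) = 6, f_y(P) = 2 (gradient nonzero, so P is smooth).
Step 3: tangent line at P: 6·(x − 1) + 2·(y − 0) = 0.
Expanding: 6*x + 2*y - 6 = 0.


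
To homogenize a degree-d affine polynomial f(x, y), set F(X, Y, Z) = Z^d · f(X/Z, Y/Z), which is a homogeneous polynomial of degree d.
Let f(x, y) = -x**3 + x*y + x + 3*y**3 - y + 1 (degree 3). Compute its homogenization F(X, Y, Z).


F(X, Y, Z) = -X**3 + X*Y*Z + X*Z**2 + 3*Y**3 - Y*Z**2 + Z**3

deg(f) = 3.
Substitute x = X/Z, y = Y/Z into f, then multiply by Z^3.
  monomial -1·x^3·y^0 ↦ -1·X^3·Y^0·Z^0.
  monomial 1·x^1·y^1 ↦ 1·X^1·Y^1·Z^1.
  monomial 1·x^1·y^0 ↦ 1·X^1·Y^0·Z^2.
  monomial 3·x^0·y^3 ↦ 3·X^0·Y^3·Z^0.
  monomial -1·x^0·y^1 ↦ -1·X^0·Y^1·Z^2.
  monomial 1·x^0·y^0 ↦ 1·X^0·Y^0·Z^3.
Collecting: F(X, Y, Z) = -X**3 + X*Y*Z + X*Z**2 + 3*Y**3 - Y*Z**2 + Z**3.


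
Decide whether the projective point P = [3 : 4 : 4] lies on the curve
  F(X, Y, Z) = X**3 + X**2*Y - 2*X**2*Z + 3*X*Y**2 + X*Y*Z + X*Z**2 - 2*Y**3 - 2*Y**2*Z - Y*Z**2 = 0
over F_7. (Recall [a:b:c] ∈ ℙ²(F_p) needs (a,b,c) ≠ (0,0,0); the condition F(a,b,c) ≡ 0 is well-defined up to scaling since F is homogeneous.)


F(3,4,4) ≡ 2 (mod 7); P is NOT on the curve.

Evaluate F(3, 4, 4) term-by-term (mod 7).
  X**3 ↦ 1·27·1·1 = 27
  X**2*Y ↦ 1·9·4·1 = 36
  -2*X**2*Z ↦ -2·9·1·4 = -72
  3*X*Y**2 ↦ 3·3·16·1 = 144
  X*Y*Z ↦ 1·3·4·4 = 48
  X*Z**2 ↦ 1·3·1·16 = 48
  -2*Y**3 ↦ -2·1·64·1 = -128
  -2*Y**2*Z ↦ -2·1·16·4 = -128
  -Y*Z**2 ↦ -1·1·4·16 = -64
Sum: F(3, 4, 4) = (27) + (36) + (-72) + (144) + (48) + (48) + (-128) + (-128) + (-64) = -89.
Reducing mod 7: -89 ≡ 2 (mod 7).
Since F(a, b, c) ≡ 2 ≠ 0 (mod 7), P does NOT lie on the curve.


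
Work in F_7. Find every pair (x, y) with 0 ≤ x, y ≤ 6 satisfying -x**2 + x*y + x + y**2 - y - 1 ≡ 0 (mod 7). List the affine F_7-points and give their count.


Affine F_7-points: {(1, 1), (1, 6), (3, 0), (3, 5), (5, 0), (5, 3), (6, 3), (6, 6)}; count = 8.

For each of the 49 pairs (x, y) ∈ F_7², evaluate f(x, y) mod 7. Record the zeros.
  x = 0: [0↦6, 1↦6, 2↦1, 3↦5, 4↦4, 5↦5, 6↦1]  zeros at y ∈ ∅
  x = 1: [0↦6, 1↦0, 2↦3, 3↦1, 4↦1, 5↦3, 6↦0]  zeros at y ∈ {1, 6}
  x = 2: [0↦4, 1↦6, 2↦3, 3↦2, 4↦3, 5↦6, 6↦4]  zeros at y ∈ ∅
  x = 3: [0↦0, 1↦3, 2↦1, 3↦1, 4↦3, 5↦0, 6↦6]  zeros at y ∈ {0, 5}
  x = 4: [0↦1, 1↦5, 2↦4, 3↦5, 4↦1, 5↦6, 6↦6]  zeros at y ∈ ∅
  x = 5: [0↦0, 1↦5, 2↦5, 3↦0, 4↦4, 5↦3, 6↦4]  zeros at y ∈ {0, 3}
  x = 6: [0↦4, 1↦3, 2↦4, 3↦0, 4↦5, 5↦5, 6↦0]  zeros at y ∈ {3, 6}
Collecting zeros: affine points = {(1, 1), (1, 6), (3, 0), (3, 5), (5, 0), (5, 3), (6, 3), (6, 6)}.
Total count |C(F_7)_aff| = 8.


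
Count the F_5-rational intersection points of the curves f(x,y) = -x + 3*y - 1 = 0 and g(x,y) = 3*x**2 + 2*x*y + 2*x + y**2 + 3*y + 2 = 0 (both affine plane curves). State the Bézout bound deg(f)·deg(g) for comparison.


Common zeros: ∅; count = 0; Bézout bound = 2.

deg(f) = 1, deg(g) = 2, so Bézout bound = 2.
Scan x ∈ F_5. For each x, list the y ∈ F_5 with f(x, y) ≡ 0 and those with g(x, y) ≡ 0 (mod 5); the common zeros in that column are the intersection.
  x = 0: f ≡ 0 at y ∈ {2}; g ≡ 0 at y ∈ {3, 4}; common: ∅.
  x = 1: f ≡ 0 at y ∈ {4}; g ≡ 0 at y ∈ ∅; common: ∅.
  x = 2: f ≡ 0 at y ∈ {1}; g ≡ 0 at y ∈ ∅; common: ∅.
  x = 3: f ≡ 0 at y ∈ {3}; g ≡ 0 at y ∈ {0, 1}; common: ∅.
  x = 4: f ≡ 0 at y ∈ {0}; g ≡ 0 at y ∈ {1, 3}; common: ∅.
Collecting: common zeros = ∅, so the count is 0.
Comparison with the Bézout bound: 0 ≤ 2 = deg(f)·deg(g), as expected for curves with no common component (the affine F_5-count falls short of the bound because intersections may lie at infinity, over extension fields, or carry multiplicity).


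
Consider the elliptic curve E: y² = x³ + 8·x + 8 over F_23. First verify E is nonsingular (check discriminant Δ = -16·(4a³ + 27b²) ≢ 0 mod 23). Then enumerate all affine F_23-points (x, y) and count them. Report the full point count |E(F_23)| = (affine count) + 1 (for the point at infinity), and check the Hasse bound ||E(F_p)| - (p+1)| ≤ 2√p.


Affine points = {(0, 10), (0, 13), (2, 3), (2, 20), (3, 6), (3, 17), (4, 9), (4, 14), (5, 9), (5, 14), (7, 4), (7, 19), (8, 3), (8, 20), (9, 2), (9, 21), (11, 1), (11, 22), (13, 3), (13, 20), (14, 9), (14, 14), (16, 0), (18, 2), (18, 21), (19, 2), (19, 21), (20, 7), (20, 16)}; affine count = 29; |E(F_23)| = 30.

Discriminant check: Δ ∝ 4a³ + 27b² = 4·8³ + 27·8² = 4·512 + 27·64 ≡ 4 (mod 23). Nonzero ⇒ E is nonsingular.
For each x ∈ F_23, compute rhs = x³ + 8·x + 8 mod 23, then count y ∈ F_23 with y² ≡ rhs.
  x = 0: rhs = 8, matching y values: 10, 13 (2 points).
  x = 1: rhs = 17, matching y values: none (0 points).
  x = 2: rhs = 9, matching y values: 3, 20 (2 points).
  x = 3: rhs = 13, matching y values: 6, 17 (2 points).
  x = 4: rhs = 12, matching y values: 9, 14 (2 points).
  x = 5: rhs = 12, matching y values: 9, 14 (2 points).
  x = 6: rhs = 19, matching y values: none (0 points).
  x = 7: rhs = 16, matching y values: 4, 19 (2 points).
  x = 8: rhs = 9, matching y values: 3, 20 (2 points).
  x = 9: rhs = 4, matching y values: 2, 21 (2 points).
  x = 10: rhs = 7, matching y values: none (0 points).
  x = 11: rhs = 1, matching y values: 1, 22 (2 points).
  x = 12: rhs = 15, matching y values: none (0 points).
  x = 13: rhs = 9, matching y values: 3, 20 (2 points).
  x = 14: rhs = 12, matching y values: 9, 14 (2 points).
  x = 15: rhs = 7, matching y values: none (0 points).
  x = 16: rhs = 0, matching y values: 0 (1 points).
  x = 17: rhs = 20, matching y values: none (0 points).
  x = 18: rhs = 4, matching y values: 2, 21 (2 points).
  x = 19: rhs = 4, matching y values: 2, 21 (2 points).
  x = 20: rhs = 3, matching y values: 7, 16 (2 points).
  x = 21: rhs = 7, matching y values: none (0 points).
  x = 22: rhs = 22, matching y values: none (0 points).
Total affine count: 29.
Full point count |E(F_23)| = 29 + 1 = 30.
Hasse bound: |30 − (23+1)| = |6| = 6 ≤ 2√23 ≈ 9.5917 ✓.


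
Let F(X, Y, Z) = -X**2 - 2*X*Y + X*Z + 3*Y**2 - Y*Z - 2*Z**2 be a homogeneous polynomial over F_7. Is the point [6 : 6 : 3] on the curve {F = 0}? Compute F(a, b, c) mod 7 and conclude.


F(6,6,3) ≡ 3 (mod 7); P is NOT on the curve.

Evaluate F(6, 6, 3) term-by-term (mod 7).
  -X**2 ↦ -1·36·1·1 = -36
  -2*X*Y ↦ -2·6·6·1 = -72
  X*Z ↦ 1·6·1·3 = 18
  3*Y**2 ↦ 3·1·36·1 = 108
  -Y*Z ↦ -1·1·6·3 = -18
  -2*Z**2 ↦ -2·1·1·9 = -18
Sum: F(6, 6, 3) = (-36) + (-72) + (18) + (108) + (-18) + (-18) = -18.
Reducing mod 7: -18 ≡ 3 (mod 7).
Since F(a, b, c) ≡ 3 ≠ 0 (mod 7), P does NOT lie on the curve.


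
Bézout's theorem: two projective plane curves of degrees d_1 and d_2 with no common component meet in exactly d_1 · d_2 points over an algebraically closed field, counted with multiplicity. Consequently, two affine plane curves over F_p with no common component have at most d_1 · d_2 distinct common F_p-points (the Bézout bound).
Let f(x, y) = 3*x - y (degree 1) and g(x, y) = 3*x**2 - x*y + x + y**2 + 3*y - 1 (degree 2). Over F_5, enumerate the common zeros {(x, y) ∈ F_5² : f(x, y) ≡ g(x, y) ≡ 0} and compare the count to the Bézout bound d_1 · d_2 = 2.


Common zeros: {(2, 1), (3, 4)}; count = 2; Bézout bound = 2.

deg(f) = 1, deg(g) = 2, so Bézout bound = 2.
Scan x ∈ F_5. For each x, list the y ∈ F_5 with f(x, y) ≡ 0 and those with g(x, y) ≡ 0 (mod 5); the common zeros in that column are the intersection.
  x = 0: f ≡ 0 at y ∈ {0}; g ≡ 0 at y ∈ ∅; common: ∅.
  x = 1: f ≡ 0 at y ∈ {3}; g ≡ 0 at y ∈ ∅; common: ∅.
  x = 2: f ≡ 0 at y ∈ {1}; g ≡ 0 at y ∈ {1, 3}; common: {1}.
  x = 3: f ≡ 0 at y ∈ {4}; g ≡ 0 at y ∈ {1, 4}; common: {4}.
  x = 4: f ≡ 0 at y ∈ {2}; g ≡ 0 at y ∈ ∅; common: ∅.
Collecting: common zeros = {(2, 1), (3, 4)}, so the count is 2.
Comparison with the Bézout bound: 2 ≤ 2 = deg(f)·deg(g), as expected for curves with no common component (the bound is attained).


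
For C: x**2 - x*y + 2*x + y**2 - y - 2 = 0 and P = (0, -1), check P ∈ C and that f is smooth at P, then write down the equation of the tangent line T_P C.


Tangent line at P: 3*x - 3*y - 3 = 0.

Step 1: f(0, -1) = 0, so P lies on C.
Step 2: partial derivatives
  f_x(x, y) = 2*x - y + 2, f_y(x, y) = -x + 2*y - 1.
  f_x(P) = 3, f_y(P) = -3 (gradient nonzero, so P is smooth).
Step 3: tangent line at P: 3·(x − 0) + -3·(y − -1) = 0.
Expanding: 3*x - 3*y - 3 = 0.


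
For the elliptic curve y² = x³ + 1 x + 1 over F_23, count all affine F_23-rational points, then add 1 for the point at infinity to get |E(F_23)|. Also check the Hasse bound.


Affine points = {(0, 1), (0, 22), (1, 7), (1, 16), (3, 10), (3, 13), (4, 0), (5, 4), (5, 19), (6, 4), (6, 19), (7, 11), (7, 12), (9, 7), (9, 16), (11, 3), (11, 20), (12, 4), (12, 19), (13, 7), (13, 16), (17, 3), (17, 20), (18, 3), (18, 20), (19, 5), (19, 18)}; affine count = 27; |E(F_23)| = 28.

Discriminant check: Δ ∝ 4a³ + 27b² = 4·1³ + 27·1² = 4·1 + 27·1 ≡ 8 (mod 23). Nonzero ⇒ E is nonsingular.
For each x ∈ F_23, compute rhs = x³ + 1·x + 1 mod 23, then count y ∈ F_23 with y² ≡ rhs.
  x = 0: rhs = 1, matching y values: 1, 22 (2 points).
  x = 1: rhs = 3, matching y values: 7, 16 (2 points).
  x = 2: rhs = 11, matching y values: none (0 points).
  x = 3: rhs = 8, matching y values: 10, 13 (2 points).
  x = 4: rhs = 0, matching y values: 0 (1 points).
  x = 5: rhs = 16, matching y values: 4, 19 (2 points).
  x = 6: rhs = 16, matching y values: 4, 19 (2 points).
  x = 7: rhs = 6, matching y values: 11, 12 (2 points).
  x = 8: rhs = 15, matching y values: none (0 points).
  x = 9: rhs = 3, matching y values: 7, 16 (2 points).
  x = 10: rhs = 22, matching y values: none (0 points).
  x = 11: rhs = 9, matching y values: 3, 20 (2 points).
  x = 12: rhs = 16, matching y values: 4, 19 (2 points).
  x = 13: rhs = 3, matching y values: 7, 16 (2 points).
  x = 14: rhs = 22, matching y values: none (0 points).
  x = 15: rhs = 10, matching y values: none (0 points).
  x = 16: rhs = 19, matching y values: none (0 points).
  x = 17: rhs = 9, matching y values: 3, 20 (2 points).
  x = 18: rhs = 9, matching y values: 3, 20 (2 points).
  x = 19: rhs = 2, matching y values: 5, 18 (2 points).
  x = 20: rhs = 17, matching y values: none (0 points).
  x = 21: rhs = 14, matching y values: none (0 points).
  x = 22: rhs = 22, matching y values: none (0 points).
Total affine count: 27.
Full point count |E(F_23)| = 27 + 1 = 28.
Hasse bound: |28 − (23+1)| = |4| = 4 ≤ 2√23 ≈ 9.5917 ✓.


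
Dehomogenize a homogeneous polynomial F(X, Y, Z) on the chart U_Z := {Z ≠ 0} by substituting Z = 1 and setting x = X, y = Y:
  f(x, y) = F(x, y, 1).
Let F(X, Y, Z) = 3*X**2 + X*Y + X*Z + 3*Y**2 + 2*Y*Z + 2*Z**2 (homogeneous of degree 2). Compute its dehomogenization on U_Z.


f(x, y) = 3*x**2 + x*y + x + 3*y**2 + 2*y + 2

On U_Z we set Z = 1. Each monomial c·X^i·Y^j·Z^k in F becomes c·x^i·y^j·1^k = c·x^i·y^j.
Substituting Z = 1: F(X, Y, 1) = 3*x**2 + x*y + x + 3*y**2 + 2*y + 2.
Note: deg(f) ≤ deg(F) = 2; strict inequality happens when F is divisible by Z (lost terms).


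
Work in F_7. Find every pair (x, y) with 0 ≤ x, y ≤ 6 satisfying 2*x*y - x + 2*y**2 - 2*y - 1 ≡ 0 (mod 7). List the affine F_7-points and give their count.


Affine F_7-points: {(1, 1), (1, 6), (2, 3), (5, 5), (6, 0), (6, 2)}; count = 6.

For each of the 49 pairs (x, y) ∈ F_7², evaluate f(x, y) mod 7. Record the zeros.
  x = 0: [0↦6, 1↦6, 2↦3, 3↦4, 4↦2, 5↦4, 6↦3]  zeros at y ∈ ∅
  x = 1: [0↦5, 1↦0, 2↦6, 3↦2, 4↦2, 5↦6, 6↦0]  zeros at y ∈ {1, 6}
  x = 2: [0↦4, 1↦1, 2↦2, 3↦0, 4↦2, 5↦1, 6↦4]  zeros at y ∈ {3}
  x = 3: [0↦3, 1↦2, 2↦5, 3↦5, 4↦2, 5↦3, 6↦1]  zeros at y ∈ ∅
  x = 4: [0↦2, 1↦3, 2↦1, 3↦3, 4↦2, 5↦5, 6↦5]  zeros at y ∈ ∅
  x = 5: [0↦1, 1↦4, 2↦4, 3↦1, 4↦2, 5↦0, 6↦2]  zeros at y ∈ {5}
  x = 6: [0↦0, 1↦5, 2↦0, 3↦6, 4↦2, 5↦2, 6↦6]  zeros at y ∈ {0, 2}
Collecting zeros: affine points = {(1, 1), (1, 6), (2, 3), (5, 5), (6, 0), (6, 2)}.
Total count |C(F_7)_aff| = 6.


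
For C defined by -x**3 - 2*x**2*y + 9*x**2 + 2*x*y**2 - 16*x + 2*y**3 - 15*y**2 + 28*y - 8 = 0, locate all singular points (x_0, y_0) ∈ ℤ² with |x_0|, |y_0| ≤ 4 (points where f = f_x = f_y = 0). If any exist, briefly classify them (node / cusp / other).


Singular points: {(2, 2)}; classification: node.

Compute partial derivatives:
  f_x = -3*x**2 - 4*x*y + 18*x + 2*y**2 - 16.
  f_y = -2*x**2 + 4*x*y + 6*y**2 - 30*y + 28.
Scan x_0 ∈ {−4, ..., 4}. For each x_0, f_y(x_0, y) is a polynomial in y; find its integer roots y ∈ {−4, ..., 4}, then test f_x and f at those candidates.
  x = -4: f_y(-4, y) = 6*y**2 - 46*y - 4; no integer root y with |y| ≤ 4.
  x = -3: f_y(-3, y) = 6*y**2 - 42*y + 10; no integer root y with |y| ≤ 4.
  x = -2: f_y(-2, y) = 6*y**2 - 38*y + 20; no integer root y with |y| ≤ 4.
  x = -1: f_y(-1, y) = 6*y**2 - 34*y + 26; no integer root y with |y| ≤ 4.
  x = 0: f_y(0, y) = 6*y**2 - 30*y + 28; no integer root y with |y| ≤ 4.
  x = 1: f_y(1, y) = 6*y**2 - 26*y + 26; no integer root y with |y| ≤ 4.
  x = 2: f_y(2, y) = 6*y**2 - 22*y + 20; vanishes at y ∈ {2}. (2, 2): f_x = 0, f = 0 — SINGULAR.
  x = 3: f_y(3, y) = 6*y**2 - 18*y + 10; no integer root y with |y| ≤ 4.
  x = 4: f_y(4, y) = 6*y**2 - 14*y - 4; no integer root y with |y| ≤ 4.
Only singular point on the grid: (2, 2).
Classify: substitute x = 2 + u, y = 2 + v and expand: f = -u**3 - 2*u**2*v - u**2 + 2*u*v**2 + 2*v**3 + v**2.
No constant or linear terms (consistent with a singular point). Quadratic part: -u**2 + v**2. Cubic part: -u**3 - 2*u**2*v + 2*u*v**2 + 2*v**3.
The quadratic part v**2 - u**2 = (v − u)(v + u) splits into two distinct linear factors, so there are two distinct tangent lines y − 2 = ±(x − 2) — this is a node (ordinary double point).
Classification: node.


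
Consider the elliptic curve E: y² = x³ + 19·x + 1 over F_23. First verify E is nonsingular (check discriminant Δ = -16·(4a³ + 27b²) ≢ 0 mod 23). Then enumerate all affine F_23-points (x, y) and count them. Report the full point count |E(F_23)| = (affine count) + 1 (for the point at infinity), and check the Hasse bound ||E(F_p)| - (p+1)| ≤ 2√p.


Affine points = {(0, 1), (0, 22), (2, 1), (2, 22), (3, 4), (3, 19), (4, 7), (4, 16), (6, 3), (6, 20), (9, 2), (9, 21), (10, 8), (10, 15), (11, 0), (12, 5), (12, 18), (15, 2), (15, 21), (16, 10), (16, 13), (17, 4), (17, 19), (20, 3), (20, 20), (21, 1), (21, 22), (22, 2), (22, 21)}; affine count = 29; |E(F_23)| = 30.

Discriminant check: Δ ∝ 4a³ + 27b² = 4·19³ + 27·1² = 4·6859 + 27·1 ≡ 1 (mod 23). Nonzero ⇒ E is nonsingular.
For each x ∈ F_23, compute rhs = x³ + 19·x + 1 mod 23, then count y ∈ F_23 with y² ≡ rhs.
  x = 0: rhs = 1, matching y values: 1, 22 (2 points).
  x = 1: rhs = 21, matching y values: none (0 points).
  x = 2: rhs = 1, matching y values: 1, 22 (2 points).
  x = 3: rhs = 16, matching y values: 4, 19 (2 points).
  x = 4: rhs = 3, matching y values: 7, 16 (2 points).
  x = 5: rhs = 14, matching y values: none (0 points).
  x = 6: rhs = 9, matching y values: 3, 20 (2 points).
  x = 7: rhs = 17, matching y values: none (0 points).
  x = 8: rhs = 21, matching y values: none (0 points).
  x = 9: rhs = 4, matching y values: 2, 21 (2 points).
  x = 10: rhs = 18, matching y values: 8, 15 (2 points).
  x = 11: rhs = 0, matching y values: 0 (1 points).
  x = 12: rhs = 2, matching y values: 5, 18 (2 points).
  x = 13: rhs = 7, matching y values: none (0 points).
  x = 14: rhs = 21, matching y values: none (0 points).
  x = 15: rhs = 4, matching y values: 2, 21 (2 points).
  x = 16: rhs = 8, matching y values: 10, 13 (2 points).
  x = 17: rhs = 16, matching y values: 4, 19 (2 points).
  x = 18: rhs = 11, matching y values: none (0 points).
  x = 19: rhs = 22, matching y values: none (0 points).
  x = 20: rhs = 9, matching y values: 3, 20 (2 points).
  x = 21: rhs = 1, matching y values: 1, 22 (2 points).
  x = 22: rhs = 4, matching y values: 2, 21 (2 points).
Total affine count: 29.
Full point count |E(F_23)| = 29 + 1 = 30.
Hasse bound: |30 − (23+1)| = |6| = 6 ≤ 2√23 ≈ 9.5917 ✓.
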